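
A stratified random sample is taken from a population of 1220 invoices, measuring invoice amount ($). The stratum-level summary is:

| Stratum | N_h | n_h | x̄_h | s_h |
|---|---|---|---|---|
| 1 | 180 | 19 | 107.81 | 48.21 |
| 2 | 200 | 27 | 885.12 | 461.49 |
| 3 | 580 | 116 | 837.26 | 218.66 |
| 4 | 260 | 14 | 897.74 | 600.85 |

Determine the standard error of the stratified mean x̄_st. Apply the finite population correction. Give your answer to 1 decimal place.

V̂(x̄_st) = Σ W_h² (1 − n_h/N_h) s_h²/n_h, with W_h = N_h/N and N = 1220:
  stratum 1: (180/1220)²·(1 − 19/180)·48.21²/19 = 2.38177
  stratum 2: (200/1220)²·(1 − 27/200)·461.49²/27 = 183.365
  stratum 3: (580/1220)²·(1 − 116/580)·218.66²/116 = 74.5259
  stratum 4: (260/1220)²·(1 − 14/260)·600.85²/14 = 1108.14
V̂(x̄_st) = 1368.41
SE(x̄_st) = √1368.41 = 36.992

SE(x̄_st) ≈ 37.0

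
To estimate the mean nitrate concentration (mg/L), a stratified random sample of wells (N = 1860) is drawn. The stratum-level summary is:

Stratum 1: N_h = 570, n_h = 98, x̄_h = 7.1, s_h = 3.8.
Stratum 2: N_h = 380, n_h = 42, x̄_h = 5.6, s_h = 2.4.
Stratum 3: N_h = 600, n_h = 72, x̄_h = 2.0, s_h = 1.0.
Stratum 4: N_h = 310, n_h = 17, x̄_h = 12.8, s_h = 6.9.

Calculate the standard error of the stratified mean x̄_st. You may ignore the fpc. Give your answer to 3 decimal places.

SE(x̄_st) ≈ 0.314

V̂(x̄_st) = Σ W_h² s_h²/n_h, with W_h = N_h/N and N = 1860:
  stratum 1: (570/1860)²·3.8²/98 = 0.0138377
  stratum 2: (380/1860)²·2.4²/42 = 0.0057242
  stratum 3: (600/1860)²·1.0²/72 = 0.00144525
  stratum 4: (310/1860)²·6.9²/17 = 0.0777941
V̂(x̄_st) = 0.0988013
SE(x̄_st) = √0.0988013 = 0.314327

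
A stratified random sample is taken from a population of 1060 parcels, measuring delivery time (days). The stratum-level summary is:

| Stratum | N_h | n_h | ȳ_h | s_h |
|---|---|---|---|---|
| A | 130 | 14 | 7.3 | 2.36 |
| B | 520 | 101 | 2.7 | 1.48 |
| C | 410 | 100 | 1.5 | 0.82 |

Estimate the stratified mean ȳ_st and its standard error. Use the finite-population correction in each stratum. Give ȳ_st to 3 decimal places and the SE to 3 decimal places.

ȳ_st ≈ 2.800, SE ≈ 0.102

ȳ_st = Σ W_h ȳ_h = (130·7.3 + 520·2.7 + 410·1.5)/1060 = 2.80000
V̂(ȳ_st) = Σ W_h² (1 − n_h/N_h) s_h²/n_h, with W_h = N_h/N and N = 1060:
  stratum A: (130/1060)²·(1 − 14/130)·2.36²/14 = 0.00533932
  stratum B: (520/1060)²·(1 − 101/520)·1.48²/101 = 0.0042054
  stratum C: (410/1060)²·(1 − 100/410)·0.82²/100 = 0.000760609
V̂(ȳ_st) = 0.0103053
SE(ȳ_st) = √0.0103053 = 0.101515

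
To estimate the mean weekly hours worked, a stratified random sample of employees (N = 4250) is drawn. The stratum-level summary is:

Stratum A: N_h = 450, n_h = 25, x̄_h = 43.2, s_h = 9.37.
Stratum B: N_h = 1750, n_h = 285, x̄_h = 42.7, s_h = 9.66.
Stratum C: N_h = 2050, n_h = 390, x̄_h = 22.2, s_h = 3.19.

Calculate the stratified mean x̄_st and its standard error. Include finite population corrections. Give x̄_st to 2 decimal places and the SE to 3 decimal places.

x̄_st = Σ W_h x̄_h = (450·43.2 + 1750·42.7 + 2050·22.2)/4250 = 32.86471
V̂(x̄_st) = Σ W_h² (1 − n_h/N_h) s_h²/n_h, with W_h = N_h/N and N = 4250:
  stratum A: (450/4250)²·(1 − 25/450)·9.37²/25 = 0.0371846
  stratum B: (1750/4250)²·(1 − 285/1750)·9.66²/285 = 0.0464737
  stratum C: (2050/4250)²·(1 − 390/2050)·3.19²/390 = 0.00491588
V̂(x̄_st) = 0.0885741
SE(x̄_st) = √0.0885741 = 0.297614

x̄_st ≈ 32.86, SE ≈ 0.298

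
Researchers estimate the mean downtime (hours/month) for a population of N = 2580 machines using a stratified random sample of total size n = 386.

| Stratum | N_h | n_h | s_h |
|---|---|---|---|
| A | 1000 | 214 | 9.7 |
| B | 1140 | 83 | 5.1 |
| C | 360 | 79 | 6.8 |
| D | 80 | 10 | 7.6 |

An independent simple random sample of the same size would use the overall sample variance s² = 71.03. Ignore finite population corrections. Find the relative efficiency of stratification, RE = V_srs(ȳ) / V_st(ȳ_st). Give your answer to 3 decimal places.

RE ≈ 1.276

V̂(ȳ_st) = Σ W_h² s_h²/n_h, with W_h = N_h/N and N = 2580:
  stratum A: (1000/2580)²·9.7²/214 = 0.0660527
  stratum B: (1140/2580)²·5.1²/83 = 0.0611833
  stratum C: (360/2580)²·6.8²/79 = 0.0113961
  stratum D: (80/2580)²·7.6²/10 = 0.00555351
V_st = 0.144186
V_srs = s²/n = 71.03/386 = 0.184016
Relative efficiency = V_srs / V_st = 0.184016/0.144186 = 1.2762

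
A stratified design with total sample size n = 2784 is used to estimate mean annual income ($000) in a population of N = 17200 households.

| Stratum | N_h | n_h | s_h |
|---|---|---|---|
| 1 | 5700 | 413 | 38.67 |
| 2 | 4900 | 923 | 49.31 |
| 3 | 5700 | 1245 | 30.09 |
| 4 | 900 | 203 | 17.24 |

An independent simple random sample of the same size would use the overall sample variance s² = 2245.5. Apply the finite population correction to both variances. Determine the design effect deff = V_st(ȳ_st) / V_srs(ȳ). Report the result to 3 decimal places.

V̂(ȳ_st) = Σ W_h² (1 − n_h/N_h) s_h²/n_h, with W_h = N_h/N and N = 17200:
  stratum 1: (5700/17200)²·(1 − 413/5700)·38.67²/413 = 0.368829
  stratum 2: (4900/17200)²·(1 − 923/4900)·49.31²/923 = 0.173525
  stratum 3: (5700/17200)²·(1 − 1245/5700)·30.09²/1245 = 0.0624224
  stratum 4: (900/17200)²·(1 − 203/900)·17.24²/203 = 0.00310454
V_st = 0.607882
V_srs = (1 − 2784/17200)·2245.5/2784 = 0.676021
deff = V_st / V_srs = 0.607882/0.676021 = 0.8992

deff ≈ 0.899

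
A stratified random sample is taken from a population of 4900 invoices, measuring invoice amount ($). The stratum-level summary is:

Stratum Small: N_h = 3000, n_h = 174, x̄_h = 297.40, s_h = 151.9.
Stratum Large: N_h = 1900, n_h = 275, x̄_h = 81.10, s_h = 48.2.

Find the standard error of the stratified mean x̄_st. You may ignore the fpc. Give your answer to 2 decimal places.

SE(x̄_st) ≈ 7.14

V̂(x̄_st) = Σ W_h² s_h²/n_h, with W_h = N_h/N and N = 4900:
  stratum Small: (3000/4900)²·151.9²/174 = 49.7069
  stratum Large: (1900/4900)²·48.2²/275 = 1.27021
V̂(x̄_st) = 50.9771
SE(x̄_st) = √50.9771 = 7.13983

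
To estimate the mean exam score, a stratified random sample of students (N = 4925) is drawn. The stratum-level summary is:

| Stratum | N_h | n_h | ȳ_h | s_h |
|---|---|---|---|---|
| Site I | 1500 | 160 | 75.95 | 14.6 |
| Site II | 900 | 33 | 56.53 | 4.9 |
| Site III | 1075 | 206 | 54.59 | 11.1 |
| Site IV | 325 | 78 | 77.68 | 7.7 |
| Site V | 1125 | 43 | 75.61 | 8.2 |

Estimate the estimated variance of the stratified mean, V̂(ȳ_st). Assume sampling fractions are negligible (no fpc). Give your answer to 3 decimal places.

V̂(ȳ_st) = Σ W_h² s_h²/n_h, with W_h = N_h/N and N = 4925:
  stratum Site I: (1500/4925)²·14.6²/160 = 0.123582
  stratum Site II: (900/4925)²·4.9²/33 = 0.0242969
  stratum Site III: (1075/4925)²·11.1²/206 = 0.028496
  stratum Site IV: (325/4925)²·7.7²/78 = 0.0033101
  stratum Site V: (1125/4925)²·8.2²/43 = 0.0815928
V̂(ȳ_st) = 0.261278

V̂(ȳ_st) ≈ 0.261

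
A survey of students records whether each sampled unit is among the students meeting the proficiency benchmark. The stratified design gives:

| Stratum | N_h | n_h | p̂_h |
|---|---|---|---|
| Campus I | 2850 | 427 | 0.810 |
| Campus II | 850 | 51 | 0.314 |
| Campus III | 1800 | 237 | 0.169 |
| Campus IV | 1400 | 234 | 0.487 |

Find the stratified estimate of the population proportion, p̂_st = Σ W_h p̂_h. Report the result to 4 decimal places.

N = 6900; stratum weights W_h = N_h/N.
p̂_st = Σ W_h p̂_h = (2850·0.810 + 850·0.314 + 1800·0.169 + 1400·0.487)/6900 = 0.51614

p̂_st ≈ 0.5161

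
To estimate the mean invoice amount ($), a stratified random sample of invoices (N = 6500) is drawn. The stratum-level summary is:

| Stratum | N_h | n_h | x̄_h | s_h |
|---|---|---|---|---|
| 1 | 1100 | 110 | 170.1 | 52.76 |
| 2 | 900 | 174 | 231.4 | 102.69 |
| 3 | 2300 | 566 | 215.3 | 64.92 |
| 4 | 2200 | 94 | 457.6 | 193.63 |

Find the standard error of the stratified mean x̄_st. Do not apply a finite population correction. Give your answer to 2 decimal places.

V̂(x̄_st) = Σ W_h² s_h²/n_h, with W_h = N_h/N and N = 6500:
  stratum 1: (1100/6500)²·52.76²/110 = 0.724729
  stratum 2: (900/6500)²·102.69²/174 = 1.16189
  stratum 3: (2300/6500)²·64.92²/566 = 0.93233
  stratum 4: (2200/6500)²·193.63²/94 = 45.6916
V̂(x̄_st) = 48.5105
SE(x̄_st) = √48.5105 = 6.96495

SE(x̄_st) ≈ 6.96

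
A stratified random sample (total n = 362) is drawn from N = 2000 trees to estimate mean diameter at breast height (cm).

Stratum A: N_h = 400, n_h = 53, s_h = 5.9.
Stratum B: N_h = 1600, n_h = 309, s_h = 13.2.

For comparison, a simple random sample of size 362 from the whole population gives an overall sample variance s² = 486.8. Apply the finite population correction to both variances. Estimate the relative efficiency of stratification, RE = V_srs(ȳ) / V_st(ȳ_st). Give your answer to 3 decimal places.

V̂(ȳ_st) = Σ W_h² (1 − n_h/N_h) s_h²/n_h, with W_h = N_h/N and N = 2000:
  stratum A: (400/2000)²·(1 − 53/400)·5.9²/53 = 0.0227907
  stratum B: (1600/2000)²·(1 − 309/1600)·13.2²/309 = 0.291189
V_st = 0.31398
V_srs = (1 − 362/2000)·486.8/362 = 1.10135
Relative efficiency = V_srs / V_st = 1.10135/0.31398 = 3.5077

RE ≈ 3.508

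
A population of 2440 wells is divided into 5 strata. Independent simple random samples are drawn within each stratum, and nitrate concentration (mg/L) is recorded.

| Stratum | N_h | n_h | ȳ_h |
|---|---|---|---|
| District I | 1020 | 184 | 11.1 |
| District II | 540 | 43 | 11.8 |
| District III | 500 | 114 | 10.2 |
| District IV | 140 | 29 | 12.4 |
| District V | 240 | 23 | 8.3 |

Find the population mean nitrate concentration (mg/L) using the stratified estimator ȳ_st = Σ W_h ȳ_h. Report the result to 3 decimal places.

N = Σ N_h = 2440. Stratum weights W_h = N_h/N.
ȳ_st = (1020·11.1 + 540·11.8 + 500·10.2 + 140·12.4 + 240·8.3) / 2440 = 10.86967

ȳ_st ≈ 10.870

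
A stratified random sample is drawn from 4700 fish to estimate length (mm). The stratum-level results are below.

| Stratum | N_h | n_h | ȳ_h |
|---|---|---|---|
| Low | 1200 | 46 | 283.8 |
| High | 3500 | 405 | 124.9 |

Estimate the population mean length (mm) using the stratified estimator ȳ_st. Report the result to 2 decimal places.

N = Σ N_h = 4700. Stratum weights W_h = N_h/N.
ȳ_st = (1200·283.8 + 3500·124.9) / 4700 = 165.4702

ȳ_st ≈ 165.47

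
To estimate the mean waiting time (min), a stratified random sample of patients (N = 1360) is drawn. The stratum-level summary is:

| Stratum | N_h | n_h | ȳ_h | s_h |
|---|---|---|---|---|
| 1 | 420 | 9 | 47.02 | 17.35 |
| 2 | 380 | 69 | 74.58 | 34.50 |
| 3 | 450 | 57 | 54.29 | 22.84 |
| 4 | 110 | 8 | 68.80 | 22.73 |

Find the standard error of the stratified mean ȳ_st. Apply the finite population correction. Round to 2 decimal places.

SE(ȳ_st) ≈ 2.34

V̂(ȳ_st) = Σ W_h² (1 − n_h/N_h) s_h²/n_h, with W_h = N_h/N and N = 1360:
  stratum 1: (420/1360)²·(1 − 9/420)·17.35²/9 = 3.12155
  stratum 2: (380/1360)²·(1 − 69/380)·34.50²/69 = 1.10219
  stratum 3: (450/1360)²·(1 − 57/450)·22.84²/57 = 0.875074
  stratum 4: (110/1360)²·(1 − 8/110)·22.73²/8 = 0.391763
V̂(ȳ_st) = 5.49057
SE(ȳ_st) = √5.49057 = 2.3432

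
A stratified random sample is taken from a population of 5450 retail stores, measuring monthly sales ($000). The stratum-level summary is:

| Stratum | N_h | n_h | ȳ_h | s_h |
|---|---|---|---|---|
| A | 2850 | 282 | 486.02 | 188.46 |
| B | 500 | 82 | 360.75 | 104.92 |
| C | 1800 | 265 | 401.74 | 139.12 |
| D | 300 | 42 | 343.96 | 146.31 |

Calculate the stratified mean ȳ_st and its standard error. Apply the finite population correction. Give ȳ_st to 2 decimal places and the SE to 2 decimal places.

ȳ_st ≈ 438.87, SE ≈ 6.33

ȳ_st = Σ W_h ȳ_h = (2850·486.02 + 500·360.75 + 1800·401.74 + 300·343.96)/5450 = 438.87193
V̂(ȳ_st) = Σ W_h² (1 − n_h/N_h) s_h²/n_h, with W_h = N_h/N and N = 5450:
  stratum A: (2850/5450)²·(1 − 282/2850)·188.46²/282 = 31.0339
  stratum B: (500/5450)²·(1 − 82/500)·104.92²/82 = 0.944618
  stratum C: (1800/5450)²·(1 − 265/1800)·139.12²/265 = 6.79393
  stratum D: (300/5450)²·(1 − 42/300)·146.31²/42 = 1.32815
V̂(ȳ_st) = 40.1006
SE(ȳ_st) = √40.1006 = 6.3325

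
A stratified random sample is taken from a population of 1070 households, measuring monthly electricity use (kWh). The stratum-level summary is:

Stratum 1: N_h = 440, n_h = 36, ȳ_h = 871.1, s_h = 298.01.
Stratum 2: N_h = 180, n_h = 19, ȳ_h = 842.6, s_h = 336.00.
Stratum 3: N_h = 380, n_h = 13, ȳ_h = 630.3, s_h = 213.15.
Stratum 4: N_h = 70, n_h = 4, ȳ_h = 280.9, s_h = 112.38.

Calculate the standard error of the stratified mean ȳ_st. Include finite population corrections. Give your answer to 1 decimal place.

SE(ȳ_st) ≈ 31.2

V̂(ȳ_st) = Σ W_h² (1 − n_h/N_h) s_h²/n_h, with W_h = N_h/N and N = 1070:
  stratum 1: (440/1070)²·(1 − 36/440)·298.01²/36 = 383.024
  stratum 2: (180/1070)²·(1 − 19/180)·336.00²/19 = 150.403
  stratum 3: (380/1070)²·(1 − 13/380)·213.15²/13 = 425.706
  stratum 4: (70/1070)²·(1 − 4/70)·112.38²/4 = 12.7407
V̂(ȳ_st) = 971.873
SE(ȳ_st) = √971.873 = 31.1749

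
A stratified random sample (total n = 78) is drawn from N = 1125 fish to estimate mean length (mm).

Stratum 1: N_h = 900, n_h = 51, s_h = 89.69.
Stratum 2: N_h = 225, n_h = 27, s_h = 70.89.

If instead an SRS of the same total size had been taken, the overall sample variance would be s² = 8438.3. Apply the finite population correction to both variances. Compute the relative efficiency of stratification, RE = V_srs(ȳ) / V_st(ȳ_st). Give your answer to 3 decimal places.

RE ≈ 0.989

V̂(ȳ_st) = Σ W_h² (1 − n_h/N_h) s_h²/n_h, with W_h = N_h/N and N = 1125:
  stratum 1: (900/1125)²·(1 − 51/900)·89.69²/51 = 95.2276
  stratum 2: (225/1125)²·(1 − 27/225)·70.89²/27 = 6.55162
V_st = 101.779
V_srs = (1 − 78/1125)·8438.3/78 = 100.683
Relative efficiency = V_srs / V_st = 100.683/101.779 = 0.9892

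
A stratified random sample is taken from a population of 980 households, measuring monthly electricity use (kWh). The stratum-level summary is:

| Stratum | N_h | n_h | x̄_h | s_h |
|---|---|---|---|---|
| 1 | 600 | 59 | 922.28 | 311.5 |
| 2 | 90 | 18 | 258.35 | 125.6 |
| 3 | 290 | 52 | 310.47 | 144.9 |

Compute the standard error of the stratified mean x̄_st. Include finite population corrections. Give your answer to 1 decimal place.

V̂(x̄_st) = Σ W_h² (1 − n_h/N_h) s_h²/n_h, with W_h = N_h/N and N = 980:
  stratum 1: (600/980)²·(1 − 59/600)·311.5²/59 = 555.854
  stratum 2: (90/980)²·(1 − 18/90)·125.6²/18 = 5.9133
  stratum 3: (290/980)²·(1 − 52/290)·144.9²/52 = 29.0172
V̂(x̄_st) = 590.784
SE(x̄_st) = √590.784 = 24.3061

SE(x̄_st) ≈ 24.3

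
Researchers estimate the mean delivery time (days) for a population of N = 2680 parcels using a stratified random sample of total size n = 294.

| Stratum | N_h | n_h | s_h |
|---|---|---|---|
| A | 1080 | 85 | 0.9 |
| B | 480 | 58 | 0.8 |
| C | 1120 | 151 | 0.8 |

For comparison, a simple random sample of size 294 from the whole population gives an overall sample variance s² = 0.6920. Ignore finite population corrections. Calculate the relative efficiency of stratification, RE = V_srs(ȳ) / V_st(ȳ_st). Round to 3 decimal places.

RE ≈ 0.891

V̂(ȳ_st) = Σ W_h² s_h²/n_h, with W_h = N_h/N and N = 2680:
  stratum A: (1080/2680)²·0.9²/85 = 0.00154755
  stratum B: (480/2680)²·0.8²/58 = 0.000353969
  stratum C: (1120/2680)²·0.8²/151 = 0.000740235
V_st = 0.00264175
V_srs = s²/n = 0.6920/294 = 0.00235374
Relative efficiency = V_srs / V_st = 0.00235374/0.00264175 = 0.8910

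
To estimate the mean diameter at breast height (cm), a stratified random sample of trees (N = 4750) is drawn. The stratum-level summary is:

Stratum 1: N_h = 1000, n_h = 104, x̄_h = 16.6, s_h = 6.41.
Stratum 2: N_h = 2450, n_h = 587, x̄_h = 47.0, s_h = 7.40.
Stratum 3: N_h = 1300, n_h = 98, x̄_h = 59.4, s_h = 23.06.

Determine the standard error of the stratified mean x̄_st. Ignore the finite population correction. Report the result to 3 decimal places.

SE(x̄_st) ≈ 0.670

V̂(x̄_st) = Σ W_h² s_h²/n_h, with W_h = N_h/N and N = 4750:
  stratum 1: (1000/4750)²·6.41²/104 = 0.0175104
  stratum 2: (2450/4750)²·7.40²/587 = 0.0248182
  stratum 3: (1300/4750)²·23.06²/98 = 0.406436
V̂(x̄_st) = 0.448764
SE(x̄_st) = √0.448764 = 0.669899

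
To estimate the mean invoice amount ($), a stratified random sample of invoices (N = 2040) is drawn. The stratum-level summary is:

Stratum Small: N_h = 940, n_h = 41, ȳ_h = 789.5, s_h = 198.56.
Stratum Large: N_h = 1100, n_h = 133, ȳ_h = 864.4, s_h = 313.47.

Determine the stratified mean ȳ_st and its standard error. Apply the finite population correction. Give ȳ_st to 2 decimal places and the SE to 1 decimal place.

ȳ_st ≈ 829.89, SE ≈ 19.6

ȳ_st = Σ W_h ȳ_h = (940·789.5 + 1100·864.4)/2040 = 829.88725
V̂(ȳ_st) = Σ W_h² (1 − n_h/N_h) s_h²/n_h, with W_h = N_h/N and N = 2040:
  stratum Small: (940/2040)²·(1 − 41/940)·198.56²/41 = 195.266
  stratum Large: (1100/2040)²·(1 − 133/1100)·313.47²/133 = 188.842
V̂(ȳ_st) = 384.108
SE(ȳ_st) = √384.108 = 19.5987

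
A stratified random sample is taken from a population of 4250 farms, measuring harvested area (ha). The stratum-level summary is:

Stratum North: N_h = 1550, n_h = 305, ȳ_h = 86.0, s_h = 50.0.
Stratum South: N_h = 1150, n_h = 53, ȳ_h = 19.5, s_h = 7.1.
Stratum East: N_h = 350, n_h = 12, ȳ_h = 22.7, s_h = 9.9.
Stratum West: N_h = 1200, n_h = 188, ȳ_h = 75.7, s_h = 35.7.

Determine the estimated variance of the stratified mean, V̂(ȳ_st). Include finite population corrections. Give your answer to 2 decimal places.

V̂(ȳ_st) ≈ 1.45

V̂(ȳ_st) = Σ W_h² (1 − n_h/N_h) s_h²/n_h, with W_h = N_h/N and N = 4250:
  stratum North: (1550/4250)²·(1 − 305/1550)·50.0²/305 = 0.875716
  stratum South: (1150/4250)²·(1 − 53/1150)·7.1²/53 = 0.0664305
  stratum East: (350/4250)²·(1 − 12/350)·9.9²/12 = 0.0534929
  stratum West: (1200/4250)²·(1 − 188/1200)·35.7²/188 = 0.455788
V̂(ȳ_st) = 1.45143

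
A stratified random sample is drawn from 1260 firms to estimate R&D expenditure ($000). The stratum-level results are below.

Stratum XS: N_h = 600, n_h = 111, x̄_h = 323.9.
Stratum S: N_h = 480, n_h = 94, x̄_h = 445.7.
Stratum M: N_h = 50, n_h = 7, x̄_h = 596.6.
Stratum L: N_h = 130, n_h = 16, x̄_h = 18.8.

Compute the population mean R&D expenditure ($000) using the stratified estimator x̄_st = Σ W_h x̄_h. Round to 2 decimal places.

N = Σ N_h = 1260. Stratum weights W_h = N_h/N.
x̄_st = (600·323.9 + 480·445.7 + 50·596.6 + 130·18.8) / 1260 = 349.6429

x̄_st ≈ 349.64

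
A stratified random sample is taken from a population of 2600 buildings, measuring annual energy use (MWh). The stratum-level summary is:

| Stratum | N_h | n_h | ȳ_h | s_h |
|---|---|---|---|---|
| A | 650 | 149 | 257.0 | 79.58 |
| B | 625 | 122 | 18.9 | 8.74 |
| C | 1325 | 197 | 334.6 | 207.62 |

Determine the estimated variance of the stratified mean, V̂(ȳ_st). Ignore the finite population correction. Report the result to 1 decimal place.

V̂(ȳ_st) = Σ W_h² s_h²/n_h, with W_h = N_h/N and N = 2600:
  stratum A: (650/2600)²·79.58²/149 = 2.65645
  stratum B: (625/2600)²·8.74²/122 = 0.0361807
  stratum C: (1325/2600)²·207.62²/197 = 56.8273
V̂(ȳ_st) = 59.52

V̂(ȳ_st) ≈ 59.5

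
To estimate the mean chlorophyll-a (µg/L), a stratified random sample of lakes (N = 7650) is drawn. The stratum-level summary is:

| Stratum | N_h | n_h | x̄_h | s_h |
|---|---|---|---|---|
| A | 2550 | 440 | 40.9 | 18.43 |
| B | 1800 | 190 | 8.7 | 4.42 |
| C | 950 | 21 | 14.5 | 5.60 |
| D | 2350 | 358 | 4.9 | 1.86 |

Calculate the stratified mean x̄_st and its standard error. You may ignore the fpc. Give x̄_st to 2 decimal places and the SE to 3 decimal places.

x̄_st ≈ 18.99, SE ≈ 0.340

x̄_st = Σ W_h x̄_h = (2550·40.9 + 1800·8.7 + 950·14.5 + 2350·4.9)/7650 = 18.98627
V̂(x̄_st) = Σ W_h² s_h²/n_h, with W_h = N_h/N and N = 7650:
  stratum A: (2550/7650)²·18.43²/440 = 0.085774
  stratum B: (1800/7650)²·4.42²/190 = 0.00569263
  stratum C: (950/7650)²·5.60²/21 = 0.0230293
  stratum D: (2350/7650)²·1.86²/358 = 0.000911918
V̂(x̄_st) = 0.115408
SE(x̄_st) = √0.115408 = 0.339717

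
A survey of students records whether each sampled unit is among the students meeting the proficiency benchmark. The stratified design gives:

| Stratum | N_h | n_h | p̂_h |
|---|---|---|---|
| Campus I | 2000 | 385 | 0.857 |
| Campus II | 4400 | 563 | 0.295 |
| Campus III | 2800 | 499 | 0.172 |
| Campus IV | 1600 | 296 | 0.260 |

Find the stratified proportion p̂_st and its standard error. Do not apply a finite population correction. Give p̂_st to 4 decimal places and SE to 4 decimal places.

p̂_st ≈ 0.3620, SE ≈ 0.0103

N = 10800; stratum weights W_h = N_h/N.
p̂_st = Σ W_h p̂_h = (2000·0.857 + 4400·0.295 + 2800·0.172 + 1600·0.260)/10800 = 0.36200
V̂(p̂_st) = Σ W_h² p̂_h(1−p̂_h)/(n_h−1):
  stratum Campus I: (2000/10800)²·0.857·0.143/384 = 1.09446e-05
  stratum Campus II: (4400/10800)²·0.295·0.705/562 = 6.14232e-05
  stratum Campus III: (2800/10800)²·0.172·0.828/498 = 1.9222e-05
  stratum Campus IV: (1600/10800)²·0.260·0.740/295 = 1.43145e-05
V̂(p̂_st) = 0.000105904; SE = √V̂ = 0.010291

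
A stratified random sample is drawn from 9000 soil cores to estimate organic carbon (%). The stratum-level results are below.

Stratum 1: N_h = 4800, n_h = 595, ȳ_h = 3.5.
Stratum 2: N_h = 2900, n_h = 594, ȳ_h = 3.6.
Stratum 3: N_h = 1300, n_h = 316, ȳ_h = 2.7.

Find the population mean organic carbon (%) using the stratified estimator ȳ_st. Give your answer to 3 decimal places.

ȳ_st ≈ 3.417

N = Σ N_h = 9000. Stratum weights W_h = N_h/N.
ȳ_st = (4800·3.5 + 2900·3.6 + 1300·2.7) / 9000 = 3.41667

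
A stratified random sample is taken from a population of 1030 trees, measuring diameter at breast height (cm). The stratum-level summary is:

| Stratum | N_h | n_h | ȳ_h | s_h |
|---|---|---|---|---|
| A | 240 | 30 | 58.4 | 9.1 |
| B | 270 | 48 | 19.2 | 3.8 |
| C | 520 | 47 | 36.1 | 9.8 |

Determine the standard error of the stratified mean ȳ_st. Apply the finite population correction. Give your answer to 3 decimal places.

V̂(ȳ_st) = Σ W_h² (1 − n_h/N_h) s_h²/n_h, with W_h = N_h/N and N = 1030:
  stratum A: (240/1030)²·(1 − 30/240)·9.1²/30 = 0.131135
  stratum B: (270/1030)²·(1 − 48/270)·3.8²/48 = 0.0169968
  stratum C: (520/1030)²·(1 − 47/520)·9.8²/47 = 0.473745
V̂(ȳ_st) = 0.621876
SE(ȳ_st) = √0.621876 = 0.788591

SE(ȳ_st) ≈ 0.789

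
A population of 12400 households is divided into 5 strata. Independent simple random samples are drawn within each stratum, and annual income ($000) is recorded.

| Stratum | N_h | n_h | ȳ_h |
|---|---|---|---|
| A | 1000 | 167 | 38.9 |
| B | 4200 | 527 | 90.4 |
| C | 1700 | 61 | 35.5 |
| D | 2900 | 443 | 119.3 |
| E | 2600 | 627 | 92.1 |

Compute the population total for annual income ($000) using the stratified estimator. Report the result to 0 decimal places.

τ̂_st = Σ N_h ȳ_h = 1000·38.9 + 4200·90.4 + 1700·35.5 + 2900·119.3 + 2600·92.1 = 1064360

τ̂_st ≈ 1064360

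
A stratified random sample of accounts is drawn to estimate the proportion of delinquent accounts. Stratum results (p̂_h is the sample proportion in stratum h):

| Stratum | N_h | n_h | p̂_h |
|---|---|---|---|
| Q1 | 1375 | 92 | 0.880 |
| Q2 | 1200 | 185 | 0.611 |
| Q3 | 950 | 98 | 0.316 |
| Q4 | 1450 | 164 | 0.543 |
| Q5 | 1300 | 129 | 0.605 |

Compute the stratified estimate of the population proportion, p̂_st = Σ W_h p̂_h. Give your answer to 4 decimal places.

N = 6275; stratum weights W_h = N_h/N.
p̂_st = Σ W_h p̂_h = (1375·0.880 + 1200·0.611 + 950·0.316 + 1450·0.543 + 1300·0.605)/6275 = 0.60833

p̂_st ≈ 0.6083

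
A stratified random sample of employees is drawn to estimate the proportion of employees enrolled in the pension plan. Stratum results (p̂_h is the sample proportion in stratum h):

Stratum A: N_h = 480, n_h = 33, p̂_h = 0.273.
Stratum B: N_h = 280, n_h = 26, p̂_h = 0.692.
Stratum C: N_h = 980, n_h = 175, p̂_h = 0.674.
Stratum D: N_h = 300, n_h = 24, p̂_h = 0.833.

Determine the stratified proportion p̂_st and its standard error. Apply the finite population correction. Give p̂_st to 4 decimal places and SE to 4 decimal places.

N = 2040; stratum weights W_h = N_h/N.
p̂_st = Σ W_h p̂_h = (480·0.273 + 280·0.692 + 980·0.674 + 300·0.833)/2040 = 0.60550
V̂(p̂_st) = Σ W_h² (1 − n_h/N_h) p̂_h(1−p̂_h)/(n_h−1):
  stratum A: (480/2040)²·(1 − 33/480)·0.273·0.727/32 = 0.000319768
  stratum B: (280/2040)²·(1 − 26/280)·0.692·0.308/25 = 0.000145696
  stratum C: (980/2040)²·(1 − 175/980)·0.674·0.326/174 = 0.000239381
  stratum D: (300/2040)²·(1 − 24/300)·0.833·0.167/23 = 0.000120338
V̂(p̂_st) = 0.000825184; SE = √V̂ = 0.028726

p̂_st ≈ 0.6055, SE ≈ 0.0287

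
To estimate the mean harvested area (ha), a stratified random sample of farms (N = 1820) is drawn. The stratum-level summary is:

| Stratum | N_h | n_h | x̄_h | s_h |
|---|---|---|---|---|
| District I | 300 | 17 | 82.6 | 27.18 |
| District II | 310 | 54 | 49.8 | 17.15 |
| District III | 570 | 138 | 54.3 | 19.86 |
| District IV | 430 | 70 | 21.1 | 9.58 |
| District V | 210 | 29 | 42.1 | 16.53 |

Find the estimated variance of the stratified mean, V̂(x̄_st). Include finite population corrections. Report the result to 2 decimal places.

V̂(x̄_st) = Σ W_h² (1 − n_h/N_h) s_h²/n_h, with W_h = N_h/N and N = 1820:
  stratum District I: (300/1820)²·(1 − 17/300)·27.18²/17 = 1.11382
  stratum District II: (310/1820)²·(1 − 54/310)·17.15²/54 = 0.130495
  stratum District III: (570/1820)²·(1 − 138/570)·19.86²/138 = 0.212469
  stratum District IV: (430/1820)²·(1 − 70/430)·9.58²/70 = 0.0612719
  stratum District V: (210/1820)²·(1 − 29/210)·16.53²/29 = 0.108119
V̂(x̄_st) = 1.62617

V̂(x̄_st) ≈ 1.63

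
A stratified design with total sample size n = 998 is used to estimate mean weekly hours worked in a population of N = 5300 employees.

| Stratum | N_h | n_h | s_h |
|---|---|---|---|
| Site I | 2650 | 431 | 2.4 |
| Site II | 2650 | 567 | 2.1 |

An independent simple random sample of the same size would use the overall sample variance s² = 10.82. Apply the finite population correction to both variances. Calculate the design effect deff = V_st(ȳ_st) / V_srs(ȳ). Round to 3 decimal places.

V̂(ȳ_st) = Σ W_h² (1 − n_h/N_h) s_h²/n_h, with W_h = N_h/N and N = 5300:
  stratum Site I: (2650/5300)²·(1 − 431/2650)·2.4²/431 = 0.00279767
  stratum Site II: (2650/5300)²·(1 − 567/2650)·2.1²/567 = 0.00152841
V_st = 0.00432608
V_srs = (1 − 998/5300)·10.82/998 = 0.00880017
deff = V_st / V_srs = 0.00432608/0.00880017 = 0.4916

deff ≈ 0.492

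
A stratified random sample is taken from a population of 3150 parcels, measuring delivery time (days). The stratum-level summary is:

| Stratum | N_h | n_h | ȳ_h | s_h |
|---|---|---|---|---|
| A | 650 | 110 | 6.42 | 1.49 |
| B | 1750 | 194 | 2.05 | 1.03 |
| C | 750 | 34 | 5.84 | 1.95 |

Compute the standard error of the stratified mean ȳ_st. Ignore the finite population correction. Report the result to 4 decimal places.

SE(ȳ_st) ≈ 0.0943

V̂(ȳ_st) = Σ W_h² s_h²/n_h, with W_h = N_h/N and N = 3150:
  stratum A: (650/3150)²·1.49²/110 = 0.00085938
  stratum B: (1750/3150)²·1.03²/194 = 0.00168783
  stratum C: (750/3150)²·1.95²/34 = 0.00634004
V̂(ȳ_st) = 0.00888724
SE(ȳ_st) = √0.00888724 = 0.0942722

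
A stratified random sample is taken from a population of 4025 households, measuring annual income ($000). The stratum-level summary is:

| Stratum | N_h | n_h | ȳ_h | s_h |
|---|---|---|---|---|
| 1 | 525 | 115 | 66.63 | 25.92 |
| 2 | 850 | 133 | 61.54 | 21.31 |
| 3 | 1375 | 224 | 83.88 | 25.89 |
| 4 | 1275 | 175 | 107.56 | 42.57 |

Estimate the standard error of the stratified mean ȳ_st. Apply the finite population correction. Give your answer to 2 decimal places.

SE(ȳ_st) ≈ 1.18

V̂(ȳ_st) = Σ W_h² (1 − n_h/N_h) s_h²/n_h, with W_h = N_h/N and N = 4025:
  stratum 1: (525/4025)²·(1 − 115/525)·25.92²/115 = 0.0776218
  stratum 2: (850/4025)²·(1 − 133/850)·21.31²/133 = 0.128446
  stratum 3: (1375/4025)²·(1 − 224/1375)·25.89²/224 = 0.292323
  stratum 4: (1275/4025)²·(1 − 175/1275)·42.57²/175 = 0.896479
V̂(ȳ_st) = 1.39487
SE(ȳ_st) = √1.39487 = 1.18105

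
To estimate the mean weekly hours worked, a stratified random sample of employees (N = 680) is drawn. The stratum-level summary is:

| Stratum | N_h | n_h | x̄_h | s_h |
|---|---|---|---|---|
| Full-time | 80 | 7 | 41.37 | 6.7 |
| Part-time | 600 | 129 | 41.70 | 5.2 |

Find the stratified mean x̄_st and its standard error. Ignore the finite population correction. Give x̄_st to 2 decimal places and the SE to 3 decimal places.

x̄_st ≈ 41.66, SE ≈ 0.502

x̄_st = Σ W_h x̄_h = (80·41.37 + 600·41.70)/680 = 41.66118
V̂(x̄_st) = Σ W_h² s_h²/n_h, with W_h = N_h/N and N = 680:
  stratum Full-time: (80/680)²·6.7²/7 = 0.0887593
  stratum Part-time: (600/680)²·5.2²/129 = 0.163193
V̂(x̄_st) = 0.251952
SE(x̄_st) = √0.251952 = 0.501949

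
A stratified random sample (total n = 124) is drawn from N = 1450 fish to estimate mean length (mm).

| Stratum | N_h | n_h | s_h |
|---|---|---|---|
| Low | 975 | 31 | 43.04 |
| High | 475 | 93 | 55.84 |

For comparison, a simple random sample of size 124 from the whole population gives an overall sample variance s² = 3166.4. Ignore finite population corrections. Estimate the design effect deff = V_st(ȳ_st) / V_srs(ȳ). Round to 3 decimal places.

V̂(ȳ_st) = Σ W_h² s_h²/n_h, with W_h = N_h/N and N = 1450:
  stratum Low: (975/1450)²·43.04²/31 = 27.0182
  stratum High: (475/1450)²·55.84²/93 = 3.59798
V_st = 30.6162
V_srs = s²/n = 3166.4/124 = 25.5355
deff = V_st / V_srs = 30.6162/25.5355 = 1.1990

deff ≈ 1.199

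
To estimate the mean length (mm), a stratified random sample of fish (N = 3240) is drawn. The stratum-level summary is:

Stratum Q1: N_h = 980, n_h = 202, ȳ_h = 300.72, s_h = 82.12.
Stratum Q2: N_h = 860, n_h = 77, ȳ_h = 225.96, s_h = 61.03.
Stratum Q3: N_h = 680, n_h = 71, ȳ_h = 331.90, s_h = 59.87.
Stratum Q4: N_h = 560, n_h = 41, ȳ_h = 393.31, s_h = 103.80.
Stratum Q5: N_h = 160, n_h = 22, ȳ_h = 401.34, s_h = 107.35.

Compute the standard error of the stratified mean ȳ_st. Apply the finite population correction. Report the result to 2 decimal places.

V̂(ȳ_st) = Σ W_h² (1 − n_h/N_h) s_h²/n_h, with W_h = N_h/N and N = 3240:
  stratum Q1: (980/3240)²·(1 − 202/980)·82.12²/202 = 2.42472
  stratum Q2: (860/3240)²·(1 − 77/860)·61.03²/77 = 3.10289
  stratum Q3: (680/3240)²·(1 − 71/680)·59.87²/71 = 1.99157
  stratum Q4: (560/3240)²·(1 − 41/560)·103.80²/41 = 7.27572
  stratum Q5: (160/3240)²·(1 − 22/160)·107.35²/22 = 1.10177
V̂(ȳ_st) = 15.8967
SE(ȳ_st) = √15.8967 = 3.98706

SE(ȳ_st) ≈ 3.99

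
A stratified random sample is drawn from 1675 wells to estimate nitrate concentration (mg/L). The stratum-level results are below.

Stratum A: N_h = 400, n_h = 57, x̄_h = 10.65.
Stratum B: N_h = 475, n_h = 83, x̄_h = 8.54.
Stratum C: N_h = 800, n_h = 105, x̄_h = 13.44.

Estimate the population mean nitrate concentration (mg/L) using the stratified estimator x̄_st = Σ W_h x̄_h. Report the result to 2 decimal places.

N = Σ N_h = 1675. Stratum weights W_h = N_h/N.
x̄_st = (400·10.65 + 475·8.54 + 800·13.44) / 1675 = 11.3842

x̄_st ≈ 11.38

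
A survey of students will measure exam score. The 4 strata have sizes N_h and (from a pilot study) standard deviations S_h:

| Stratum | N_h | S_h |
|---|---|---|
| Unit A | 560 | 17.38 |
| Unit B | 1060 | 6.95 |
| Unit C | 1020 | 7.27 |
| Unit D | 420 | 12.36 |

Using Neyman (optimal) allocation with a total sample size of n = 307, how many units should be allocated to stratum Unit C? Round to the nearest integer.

Neyman allocation: n_h = n · N_h S_h / Σ N_i S_i, with n = 307.
  stratum Unit A: N_h·S_h = 560·17.38 = 9732.80
  stratum Unit B: N_h·S_h = 1060·6.95 = 7367.00
  stratum Unit C: N_h·S_h = 1020·7.27 = 7415.40
  stratum Unit D: N_h·S_h = 420·12.36 = 5191.20
Σ N_h S_h = 29706.40
n for stratum Unit C = 307·7415.40/29706.40 = 76.634 → 77

77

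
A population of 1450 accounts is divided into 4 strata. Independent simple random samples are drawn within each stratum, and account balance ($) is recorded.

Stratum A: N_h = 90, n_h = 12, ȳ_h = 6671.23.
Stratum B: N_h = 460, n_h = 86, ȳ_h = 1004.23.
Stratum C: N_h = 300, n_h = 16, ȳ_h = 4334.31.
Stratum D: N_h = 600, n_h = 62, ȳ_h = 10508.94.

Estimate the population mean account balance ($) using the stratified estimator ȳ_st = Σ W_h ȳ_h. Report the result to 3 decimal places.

ȳ_st ≈ 5977.940

N = Σ N_h = 1450. Stratum weights W_h = N_h/N.
ȳ_st = (90·6671.23 + 460·1004.23 + 300·4334.31 + 600·10508.94) / 1450 = 5977.94034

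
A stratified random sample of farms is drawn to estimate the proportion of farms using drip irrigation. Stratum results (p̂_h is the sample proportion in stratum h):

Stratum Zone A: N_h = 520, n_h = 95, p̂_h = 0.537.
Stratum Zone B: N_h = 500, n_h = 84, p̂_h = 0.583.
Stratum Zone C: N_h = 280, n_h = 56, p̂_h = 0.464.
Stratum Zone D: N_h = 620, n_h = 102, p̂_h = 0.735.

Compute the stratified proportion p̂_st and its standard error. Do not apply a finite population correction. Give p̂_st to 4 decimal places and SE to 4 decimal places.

N = 1920; stratum weights W_h = N_h/N.
p̂_st = Σ W_h p̂_h = (520·0.537 + 500·0.583 + 280·0.464 + 620·0.735)/1920 = 0.60227
V̂(p̂_st) = Σ W_h² p̂_h(1−p̂_h)/(n_h−1):
  stratum Zone A: (520/1920)²·0.537·0.463/94 = 0.000194013
  stratum Zone B: (500/1920)²·0.583·0.417/83 = 0.000198639
  stratum Zone C: (280/1920)²·0.464·0.536/55 = 9.61687e-05
  stratum Zone D: (620/1920)²·0.735·0.265/101 = 0.000201091
V̂(p̂_st) = 0.000689912; SE = √V̂ = 0.0262662

p̂_st ≈ 0.6023, SE ≈ 0.0263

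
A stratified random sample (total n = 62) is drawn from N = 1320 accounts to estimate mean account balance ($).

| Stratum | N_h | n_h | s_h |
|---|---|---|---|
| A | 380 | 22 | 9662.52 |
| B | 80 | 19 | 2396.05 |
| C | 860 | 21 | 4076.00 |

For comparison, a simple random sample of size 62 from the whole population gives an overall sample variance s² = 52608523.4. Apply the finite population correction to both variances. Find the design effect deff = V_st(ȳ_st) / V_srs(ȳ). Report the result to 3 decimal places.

deff ≈ 0.816

V̂(ȳ_st) = Σ W_h² (1 − n_h/N_h) s_h²/n_h, with W_h = N_h/N and N = 1320:
  stratum A: (380/1320)²·(1 − 22/380)·9662.52²/22 = 331342
  stratum B: (80/1320)²·(1 − 19/80)·2396.05²/19 = 846.272
  stratum C: (860/1320)²·(1 − 21/860)·4076.00²/21 = 327613
V_st = 659802
V_srs = (1 − 62/1320)·52608523.4/62 = 808670
deff = V_st / V_srs = 659802/808670 = 0.8159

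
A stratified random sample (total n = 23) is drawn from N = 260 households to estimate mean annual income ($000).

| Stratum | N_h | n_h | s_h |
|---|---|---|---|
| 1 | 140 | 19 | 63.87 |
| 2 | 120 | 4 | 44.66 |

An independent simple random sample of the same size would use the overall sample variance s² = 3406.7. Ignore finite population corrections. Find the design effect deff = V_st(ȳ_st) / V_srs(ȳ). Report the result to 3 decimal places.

V̂(ȳ_st) = Σ W_h² s_h²/n_h, with W_h = N_h/N and N = 260:
  stratum 1: (140/260)²·63.87²/19 = 62.2515
  stratum 2: (120/260)²·44.66²/4 = 106.217
V_st = 168.468
V_srs = s²/n = 3406.7/23 = 148.117
deff = V_st / V_srs = 168.468/148.117 = 1.1374

deff ≈ 1.137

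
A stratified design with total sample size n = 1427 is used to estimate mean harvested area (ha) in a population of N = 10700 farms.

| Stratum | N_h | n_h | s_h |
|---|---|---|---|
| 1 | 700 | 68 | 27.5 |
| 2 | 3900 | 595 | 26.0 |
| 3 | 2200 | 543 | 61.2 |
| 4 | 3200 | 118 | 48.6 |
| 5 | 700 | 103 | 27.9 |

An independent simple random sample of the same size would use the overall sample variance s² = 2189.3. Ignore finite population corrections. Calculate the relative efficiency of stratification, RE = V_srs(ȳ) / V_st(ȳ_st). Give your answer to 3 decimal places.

V̂(ȳ_st) = Σ W_h² s_h²/n_h, with W_h = N_h/N and N = 10700:
  stratum 1: (700/10700)²·27.5²/68 = 0.0475976
  stratum 2: (3900/10700)²·26.0²/595 = 0.150935
  stratum 3: (2200/10700)²·61.2²/543 = 0.291596
  stratum 4: (3200/10700)²·48.6²/118 = 1.79029
  stratum 5: (700/10700)²·27.9²/103 = 0.0323444
V_st = 2.31276
V_srs = s²/n = 2189.3/1427 = 1.5342
Relative efficiency = V_srs / V_st = 1.5342/2.31276 = 0.6634

RE ≈ 0.663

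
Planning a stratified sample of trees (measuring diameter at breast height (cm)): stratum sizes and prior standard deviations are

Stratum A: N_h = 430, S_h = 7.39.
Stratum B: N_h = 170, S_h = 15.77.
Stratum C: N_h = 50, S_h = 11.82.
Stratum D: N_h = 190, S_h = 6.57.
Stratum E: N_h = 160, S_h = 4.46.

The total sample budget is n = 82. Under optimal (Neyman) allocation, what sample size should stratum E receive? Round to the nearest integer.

7

Neyman allocation: n_h = n · N_h S_h / Σ N_i S_i, with n = 82.
  stratum A: N_h·S_h = 430·7.39 = 3177.70
  stratum B: N_h·S_h = 170·15.77 = 2680.90
  stratum C: N_h·S_h = 50·11.82 = 591.00
  stratum D: N_h·S_h = 190·6.57 = 1248.30
  stratum E: N_h·S_h = 160·4.46 = 713.60
Σ N_h S_h = 8411.50
n for stratum E = 82·713.60/8411.50 = 6.957 → 7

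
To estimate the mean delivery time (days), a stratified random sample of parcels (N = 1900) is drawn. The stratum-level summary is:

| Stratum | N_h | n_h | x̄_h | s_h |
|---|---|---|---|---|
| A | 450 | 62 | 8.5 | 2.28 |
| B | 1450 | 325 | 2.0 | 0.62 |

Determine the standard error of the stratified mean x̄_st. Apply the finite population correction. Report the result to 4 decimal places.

SE(x̄_st) ≈ 0.0677

V̂(x̄_st) = Σ W_h² (1 − n_h/N_h) s_h²/n_h, with W_h = N_h/N and N = 1900:
  stratum A: (450/1900)²·(1 − 62/450)·2.28²/62 = 0.00405523
  stratum B: (1450/1900)²·(1 − 325/1450)·0.62²/325 = 0.000534458
V̂(x̄_st) = 0.00458968
SE(x̄_st) = √0.00458968 = 0.0677472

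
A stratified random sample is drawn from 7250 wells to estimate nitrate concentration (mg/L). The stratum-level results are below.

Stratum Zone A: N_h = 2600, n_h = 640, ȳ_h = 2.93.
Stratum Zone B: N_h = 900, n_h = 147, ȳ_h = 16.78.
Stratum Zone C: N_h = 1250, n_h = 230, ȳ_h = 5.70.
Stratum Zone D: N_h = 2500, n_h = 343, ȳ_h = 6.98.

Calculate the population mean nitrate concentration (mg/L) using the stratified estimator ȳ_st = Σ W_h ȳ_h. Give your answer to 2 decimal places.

ȳ_st ≈ 6.52

N = Σ N_h = 7250. Stratum weights W_h = N_h/N.
ȳ_st = (2600·2.93 + 900·16.78 + 1250·5.70 + 2500·6.98) / 7250 = 6.5234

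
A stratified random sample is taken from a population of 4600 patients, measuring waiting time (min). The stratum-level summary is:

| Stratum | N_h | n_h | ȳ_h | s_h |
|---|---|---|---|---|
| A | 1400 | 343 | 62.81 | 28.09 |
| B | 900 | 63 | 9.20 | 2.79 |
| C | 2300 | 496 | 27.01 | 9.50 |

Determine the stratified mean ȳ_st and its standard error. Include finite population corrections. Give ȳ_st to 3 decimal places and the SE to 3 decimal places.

ȳ_st ≈ 34.421, SE ≈ 0.448

ȳ_st = Σ W_h ȳ_h = (1400·62.81 + 900·9.20 + 2300·27.01)/4600 = 34.42109
V̂(ȳ_st) = Σ W_h² (1 − n_h/N_h) s_h²/n_h, with W_h = N_h/N and N = 4600:
  stratum A: (1400/4600)²·(1 − 343/1400)·28.09²/343 = 0.160878
  stratum B: (900/4600)²·(1 − 63/900)·2.79²/63 = 0.00439866
  stratum C: (2300/4600)²·(1 − 496/2300)·9.50²/496 = 0.0356791
V̂(ȳ_st) = 0.200956
SE(ȳ_st) = √0.200956 = 0.448281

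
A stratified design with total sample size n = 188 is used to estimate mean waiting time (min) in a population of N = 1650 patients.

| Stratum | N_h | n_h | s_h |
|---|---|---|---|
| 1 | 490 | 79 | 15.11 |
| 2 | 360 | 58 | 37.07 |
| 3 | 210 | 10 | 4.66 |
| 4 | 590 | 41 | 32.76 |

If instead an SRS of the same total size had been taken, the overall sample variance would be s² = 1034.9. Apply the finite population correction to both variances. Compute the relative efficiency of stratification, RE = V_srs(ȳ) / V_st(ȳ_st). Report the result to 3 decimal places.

V̂(ȳ_st) = Σ W_h² (1 − n_h/N_h) s_h²/n_h, with W_h = N_h/N and N = 1650:
  stratum 1: (490/1650)²·(1 − 79/490)·15.11²/79 = 0.213782
  stratum 2: (360/1650)²·(1 − 58/360)·37.07²/58 = 0.946147
  stratum 3: (210/1650)²·(1 − 10/210)·4.66²/10 = 0.0335007
  stratum 4: (590/1650)²·(1 − 41/590)·32.76²/41 = 3.1143
V_st = 4.30773
V_srs = (1 − 188/1650)·1034.9/188 = 4.87758
Relative efficiency = V_srs / V_st = 4.87758/4.30773 = 1.1323

RE ≈ 1.132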